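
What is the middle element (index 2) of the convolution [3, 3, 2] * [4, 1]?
Use y[k] = Σ_i a[i]·b[k-i] at k=2. y[2] = 3×1 + 2×4 = 11

11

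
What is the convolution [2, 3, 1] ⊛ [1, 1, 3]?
y[0] = 2×1 = 2; y[1] = 2×1 + 3×1 = 5; y[2] = 2×3 + 3×1 + 1×1 = 10; y[3] = 3×3 + 1×1 = 10; y[4] = 1×3 = 3

[2, 5, 10, 10, 3]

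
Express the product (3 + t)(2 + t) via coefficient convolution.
Ascending coefficients: a = [3, 1], b = [2, 1]. c[0] = 3×2 = 6; c[1] = 3×1 + 1×2 = 5; c[2] = 1×1 = 1. Result coefficients: [6, 5, 1] → 6 + 5t + t^2

6 + 5t + t^2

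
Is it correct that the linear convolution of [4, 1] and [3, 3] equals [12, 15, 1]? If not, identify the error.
Recompute linear convolution of [4, 1] and [3, 3]: y[0] = 4×3 = 12; y[1] = 4×3 + 1×3 = 15; y[2] = 1×3 = 3 → [12, 15, 3]. Compare to given [12, 15, 1]: they differ at index 2: given 1, correct 3, so answer: No

No. Error at index 2: given 1, correct 3.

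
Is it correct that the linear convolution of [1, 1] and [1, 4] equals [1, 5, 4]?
Recompute linear convolution of [1, 1] and [1, 4]: y[0] = 1×1 = 1; y[1] = 1×4 + 1×1 = 5; y[2] = 1×4 = 4 → [1, 5, 4]. Given [1, 5, 4] matches, so answer: Yes

Yes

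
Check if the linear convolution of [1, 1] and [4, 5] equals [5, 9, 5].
Recompute linear convolution of [1, 1] and [4, 5]: y[0] = 1×4 = 4; y[1] = 1×5 + 1×4 = 9; y[2] = 1×5 = 5 → [4, 9, 5]. Compare to given [5, 9, 5]: they differ at index 0: given 5, correct 4, so answer: No

No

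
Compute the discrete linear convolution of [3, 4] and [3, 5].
y[0] = 3×3 = 9; y[1] = 3×5 + 4×3 = 27; y[2] = 4×5 = 20

[9, 27, 20]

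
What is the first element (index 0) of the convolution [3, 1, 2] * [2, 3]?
Use y[k] = Σ_i a[i]·b[k-i] at k=0. y[0] = 3×2 = 6

6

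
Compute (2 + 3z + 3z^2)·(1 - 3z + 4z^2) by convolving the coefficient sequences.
Ascending coefficients: a = [2, 3, 3], b = [1, -3, 4]. c[0] = 2×1 = 2; c[1] = 2×-3 + 3×1 = -3; c[2] = 2×4 + 3×-3 + 3×1 = 2; c[3] = 3×4 + 3×-3 = 3; c[4] = 3×4 = 12. Result coefficients: [2, -3, 2, 3, 12] → 2 - 3z + 2z^2 + 3z^3 + 12z^4

2 - 3z + 2z^2 + 3z^3 + 12z^4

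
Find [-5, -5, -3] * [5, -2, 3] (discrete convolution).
y[0] = -5×5 = -25; y[1] = -5×-2 + -5×5 = -15; y[2] = -5×3 + -5×-2 + -3×5 = -20; y[3] = -5×3 + -3×-2 = -9; y[4] = -3×3 = -9

[-25, -15, -20, -9, -9]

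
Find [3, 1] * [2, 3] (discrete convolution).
y[0] = 3×2 = 6; y[1] = 3×3 + 1×2 = 11; y[2] = 1×3 = 3

[6, 11, 3]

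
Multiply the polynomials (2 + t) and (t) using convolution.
Ascending coefficients: a = [2, 1], b = [0, 1]. c[0] = 2×0 = 0; c[1] = 2×1 + 1×0 = 2; c[2] = 1×1 = 1. Result coefficients: [0, 2, 1] → 2t + t^2

2t + t^2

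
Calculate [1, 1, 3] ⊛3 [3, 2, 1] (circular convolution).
Use y[k] = Σ_j s[j]·t[(k-j) mod 3]. y[0] = 1×3 + 1×1 + 3×2 = 10; y[1] = 1×2 + 1×3 + 3×1 = 8; y[2] = 1×1 + 1×2 + 3×3 = 12. Result: [10, 8, 12]

[10, 8, 12]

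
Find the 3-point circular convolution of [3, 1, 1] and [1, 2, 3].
Use y[k] = Σ_j s[j]·t[(k-j) mod 3]. y[0] = 3×1 + 1×3 + 1×2 = 8; y[1] = 3×2 + 1×1 + 1×3 = 10; y[2] = 3×3 + 1×2 + 1×1 = 12. Result: [8, 10, 12]

[8, 10, 12]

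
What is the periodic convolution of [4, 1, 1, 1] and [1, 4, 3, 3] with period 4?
Use y[k] = Σ_j a[j]·b[(k-j) mod 4]. y[0] = 4×1 + 1×3 + 1×3 + 1×4 = 14; y[1] = 4×4 + 1×1 + 1×3 + 1×3 = 23; y[2] = 4×3 + 1×4 + 1×1 + 1×3 = 20; y[3] = 4×3 + 1×3 + 1×4 + 1×1 = 20. Result: [14, 23, 20, 20]

[14, 23, 20, 20]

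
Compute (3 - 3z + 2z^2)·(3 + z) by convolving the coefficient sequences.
Ascending coefficients: a = [3, -3, 2], b = [3, 1]. c[0] = 3×3 = 9; c[1] = 3×1 + -3×3 = -6; c[2] = -3×1 + 2×3 = 3; c[3] = 2×1 = 2. Result coefficients: [9, -6, 3, 2] → 9 - 6z + 3z^2 + 2z^3

9 - 6z + 3z^2 + 2z^3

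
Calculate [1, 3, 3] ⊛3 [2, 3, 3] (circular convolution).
Use y[k] = Σ_j s[j]·t[(k-j) mod 3]. y[0] = 1×2 + 3×3 + 3×3 = 20; y[1] = 1×3 + 3×2 + 3×3 = 18; y[2] = 1×3 + 3×3 + 3×2 = 18. Result: [20, 18, 18]

[20, 18, 18]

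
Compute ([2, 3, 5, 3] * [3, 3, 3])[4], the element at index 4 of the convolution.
Use y[k] = Σ_i a[i]·b[k-i] at k=4. y[4] = 5×3 + 3×3 = 24

24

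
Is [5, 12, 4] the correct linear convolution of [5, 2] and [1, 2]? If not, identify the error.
Recompute linear convolution of [5, 2] and [1, 2]: y[0] = 5×1 = 5; y[1] = 5×2 + 2×1 = 12; y[2] = 2×2 = 4 → [5, 12, 4]. Given [5, 12, 4] matches, so answer: Yes

Yes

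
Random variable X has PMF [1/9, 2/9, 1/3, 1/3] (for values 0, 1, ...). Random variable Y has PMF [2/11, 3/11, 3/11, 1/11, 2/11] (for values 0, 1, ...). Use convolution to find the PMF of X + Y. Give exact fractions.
P(X+Y=k) = Σ_i P(X=i)·P(Y=k-i) — a convolution of [1/9, 2/9, 1/3, 1/3] and [2/11, 3/11, 3/11, 1/11, 2/11]. P(X+Y=0) = (1/9)×(2/11) = 2/99; P(X+Y=1) = (1/9)×(3/11) + (2/9)×(2/11) = 1/33 + 4/99 = 7/99; P(X+Y=2) = (1/9)×(3/11) + (2/9)×(3/11) + (1/3)×(2/11) = 1/33 + 2/33 + 2/33 = 5/33; P(X+Y=3) = (1/9)×(1/11) + (2/9)×(3/11) + (1/3)×(3/11) + (1/3)×(2/11) = 1/99 + 2/33 + 1/11 + 2/33 = 2/9; P(X+Y=4) = (1/9)×(2/11) + (2/9)×(1/11) + (1/3)×(3/11) + (1/3)×(3/11) = 2/99 + 2/99 + 1/11 + 1/11 = 2/9; P(X+Y=5) = (2/9)×(2/11) + (1/3)×(1/11) + (1/3)×(3/11) = 4/99 + 1/33 + 1/11 = 16/99; P(X+Y=6) = (1/3)×(2/11) + (1/3)×(1/11) = 2/33 + 1/33 = 1/11; P(X+Y=7) = (1/3)×(2/11) = 2/33. PMF: [2/99, 7/99, 5/33, 2/9, 2/9, 16/99, 1/11, 2/33] (sums to 1 ✓)

[2/99, 7/99, 5/33, 2/9, 2/9, 16/99, 1/11, 2/33]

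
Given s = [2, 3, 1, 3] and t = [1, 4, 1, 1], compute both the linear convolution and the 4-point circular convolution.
Linear: y_lin[0] = 2×1 = 2; y_lin[1] = 2×4 + 3×1 = 11; y_lin[2] = 2×1 + 3×4 + 1×1 = 15; y_lin[3] = 2×1 + 3×1 + 1×4 + 3×1 = 12; y_lin[4] = 3×1 + 1×1 + 3×4 = 16; y_lin[5] = 1×1 + 3×1 = 4; y_lin[6] = 3×1 = 3 → [2, 11, 15, 12, 16, 4, 3]. Circular (length 4): y[0] = 2×1 + 3×1 + 1×1 + 3×4 = 18; y[1] = 2×4 + 3×1 + 1×1 + 3×1 = 15; y[2] = 2×1 + 3×4 + 1×1 + 3×1 = 18; y[3] = 2×1 + 3×1 + 1×4 + 3×1 = 12 → [18, 15, 18, 12]

Linear: [2, 11, 15, 12, 16, 4, 3], Circular: [18, 15, 18, 12]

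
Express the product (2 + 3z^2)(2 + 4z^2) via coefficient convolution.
Ascending coefficients: a = [2, 0, 3], b = [2, 0, 4]. c[0] = 2×2 = 4; c[1] = 2×0 + 0×2 = 0; c[2] = 2×4 + 0×0 + 3×2 = 14; c[3] = 0×4 + 3×0 = 0; c[4] = 3×4 = 12. Result coefficients: [4, 0, 14, 0, 12] → 4 + 14z^2 + 12z^4

4 + 14z^2 + 12z^4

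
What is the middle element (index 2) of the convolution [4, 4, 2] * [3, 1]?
Use y[k] = Σ_i a[i]·b[k-i] at k=2. y[2] = 4×1 + 2×3 = 10

10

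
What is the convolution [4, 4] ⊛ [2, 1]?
y[0] = 4×2 = 8; y[1] = 4×1 + 4×2 = 12; y[2] = 4×1 = 4

[8, 12, 4]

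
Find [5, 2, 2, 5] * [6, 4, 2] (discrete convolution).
y[0] = 5×6 = 30; y[1] = 5×4 + 2×6 = 32; y[2] = 5×2 + 2×4 + 2×6 = 30; y[3] = 2×2 + 2×4 + 5×6 = 42; y[4] = 2×2 + 5×4 = 24; y[5] = 5×2 = 10

[30, 32, 30, 42, 24, 10]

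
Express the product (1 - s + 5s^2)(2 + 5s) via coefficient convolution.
Ascending coefficients: a = [1, -1, 5], b = [2, 5]. c[0] = 1×2 = 2; c[1] = 1×5 + -1×2 = 3; c[2] = -1×5 + 5×2 = 5; c[3] = 5×5 = 25. Result coefficients: [2, 3, 5, 25] → 2 + 3s + 5s^2 + 25s^3

2 + 3s + 5s^2 + 25s^3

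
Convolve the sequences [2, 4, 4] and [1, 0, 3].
y[0] = 2×1 = 2; y[1] = 2×0 + 4×1 = 4; y[2] = 2×3 + 4×0 + 4×1 = 10; y[3] = 4×3 + 4×0 = 12; y[4] = 4×3 = 12

[2, 4, 10, 12, 12]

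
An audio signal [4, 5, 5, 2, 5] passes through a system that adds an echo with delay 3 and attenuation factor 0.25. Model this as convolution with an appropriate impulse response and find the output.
Direct-path + delayed-attenuated-path model → impulse response h = [1, 0, 0, 0.25] (1 at lag 0, 0.25 at lag 3). Output y[n] = x[n] + 0.25·x[n - 3] (with x[n] = 0 outside 0..4): y[0] = 4 + 0.25×0 = 4; y[1] = 5 + 0.25×0 = 5; y[2] = 5 + 0.25×0 = 5; y[3] = 2 + 0.25×4 = 3.0; y[4] = 5 + 0.25×5 = 6.25; y[5] = 0 + 0.25×5 = 1.25; y[6] = 0 + 0.25×2 = 0.5; y[7] = 0 + 0.25×5 = 1.25. So y = [4, 5, 5, 3.0, 6.25, 1.25, 0.5, 1.25]

[4, 5, 5, 3.0, 6.25, 1.25, 0.5, 1.25]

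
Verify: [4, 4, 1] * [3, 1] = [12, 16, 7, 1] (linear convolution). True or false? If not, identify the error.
Recompute linear convolution of [4, 4, 1] and [3, 1]: y[0] = 4×3 = 12; y[1] = 4×1 + 4×3 = 16; y[2] = 4×1 + 1×3 = 7; y[3] = 1×1 = 1 → [12, 16, 7, 1]. Given [12, 16, 7, 1] matches, so answer: Yes

Yes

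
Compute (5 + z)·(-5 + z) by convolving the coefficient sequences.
Ascending coefficients: a = [5, 1], b = [-5, 1]. c[0] = 5×-5 = -25; c[1] = 5×1 + 1×-5 = 0; c[2] = 1×1 = 1. Result coefficients: [-25, 0, 1] → -25 + z^2

-25 + z^2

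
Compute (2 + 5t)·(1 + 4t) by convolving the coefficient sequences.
Ascending coefficients: a = [2, 5], b = [1, 4]. c[0] = 2×1 = 2; c[1] = 2×4 + 5×1 = 13; c[2] = 5×4 = 20. Result coefficients: [2, 13, 20] → 2 + 13t + 20t^2

2 + 13t + 20t^2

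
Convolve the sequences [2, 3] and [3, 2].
y[0] = 2×3 = 6; y[1] = 2×2 + 3×3 = 13; y[2] = 3×2 = 6

[6, 13, 6]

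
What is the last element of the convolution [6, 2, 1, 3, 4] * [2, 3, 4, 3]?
Use y[k] = Σ_i a[i]·b[k-i] at k=7. y[7] = 4×3 = 12

12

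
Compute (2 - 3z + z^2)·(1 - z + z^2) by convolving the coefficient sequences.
Ascending coefficients: a = [2, -3, 1], b = [1, -1, 1]. c[0] = 2×1 = 2; c[1] = 2×-1 + -3×1 = -5; c[2] = 2×1 + -3×-1 + 1×1 = 6; c[3] = -3×1 + 1×-1 = -4; c[4] = 1×1 = 1. Result coefficients: [2, -5, 6, -4, 1] → 2 - 5z + 6z^2 - 4z^3 + z^4

2 - 5z + 6z^2 - 4z^3 + z^4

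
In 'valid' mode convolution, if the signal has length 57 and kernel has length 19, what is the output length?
'Valid' mode counts only positions where the kernel fully overlaps the signal: m - n + 1 = 57 - 19 + 1 = 39

39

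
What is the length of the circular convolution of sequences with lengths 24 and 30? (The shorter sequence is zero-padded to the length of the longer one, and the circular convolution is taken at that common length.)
Circular convolution (zero-padding the shorter input) has length max(m, n) = max(24, 30) = 30

30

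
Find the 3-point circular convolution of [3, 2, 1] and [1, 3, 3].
Use y[k] = Σ_j f[j]·g[(k-j) mod 3]. y[0] = 3×1 + 2×3 + 1×3 = 12; y[1] = 3×3 + 2×1 + 1×3 = 14; y[2] = 3×3 + 2×3 + 1×1 = 16. Result: [12, 14, 16]

[12, 14, 16]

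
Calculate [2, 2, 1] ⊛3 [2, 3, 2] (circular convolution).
Use y[k] = Σ_j f[j]·g[(k-j) mod 3]. y[0] = 2×2 + 2×2 + 1×3 = 11; y[1] = 2×3 + 2×2 + 1×2 = 12; y[2] = 2×2 + 2×3 + 1×2 = 12. Result: [11, 12, 12]

[11, 12, 12]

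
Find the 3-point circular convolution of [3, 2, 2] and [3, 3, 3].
Use y[k] = Σ_j x[j]·h[(k-j) mod 3]. y[0] = 3×3 + 2×3 + 2×3 = 21; y[1] = 3×3 + 2×3 + 2×3 = 21; y[2] = 3×3 + 2×3 + 2×3 = 21. Result: [21, 21, 21]

[21, 21, 21]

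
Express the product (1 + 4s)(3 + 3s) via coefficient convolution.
Ascending coefficients: a = [1, 4], b = [3, 3]. c[0] = 1×3 = 3; c[1] = 1×3 + 4×3 = 15; c[2] = 4×3 = 12. Result coefficients: [3, 15, 12] → 3 + 15s + 12s^2

3 + 15s + 12s^2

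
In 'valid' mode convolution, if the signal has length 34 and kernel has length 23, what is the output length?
'Valid' mode counts only positions where the kernel fully overlaps the signal: m - n + 1 = 34 - 23 + 1 = 12

12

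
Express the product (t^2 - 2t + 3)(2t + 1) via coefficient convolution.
Ascending coefficients: a = [3, -2, 1], b = [1, 2]. c[0] = 3×1 = 3; c[1] = 3×2 + -2×1 = 4; c[2] = -2×2 + 1×1 = -3; c[3] = 1×2 = 2. Result coefficients: [3, 4, -3, 2] → 2t^3 - 3t^2 + 4t + 3

2t^3 - 3t^2 + 4t + 3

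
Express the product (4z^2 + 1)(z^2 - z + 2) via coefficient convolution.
Ascending coefficients: a = [1, 0, 4], b = [2, -1, 1]. c[0] = 1×2 = 2; c[1] = 1×-1 + 0×2 = -1; c[2] = 1×1 + 0×-1 + 4×2 = 9; c[3] = 0×1 + 4×-1 = -4; c[4] = 4×1 = 4. Result coefficients: [2, -1, 9, -4, 4] → 4z^4 - 4z^3 + 9z^2 - z + 2

4z^4 - 4z^3 + 9z^2 - z + 2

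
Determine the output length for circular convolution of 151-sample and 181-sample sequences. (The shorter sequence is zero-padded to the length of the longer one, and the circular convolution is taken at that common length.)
Circular convolution (zero-padding the shorter input) has length max(m, n) = max(151, 181) = 181

181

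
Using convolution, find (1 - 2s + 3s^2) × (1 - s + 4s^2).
Ascending coefficients: a = [1, -2, 3], b = [1, -1, 4]. c[0] = 1×1 = 1; c[1] = 1×-1 + -2×1 = -3; c[2] = 1×4 + -2×-1 + 3×1 = 9; c[3] = -2×4 + 3×-1 = -11; c[4] = 3×4 = 12. Result coefficients: [1, -3, 9, -11, 12] → 1 - 3s + 9s^2 - 11s^3 + 12s^4

1 - 3s + 9s^2 - 11s^3 + 12s^4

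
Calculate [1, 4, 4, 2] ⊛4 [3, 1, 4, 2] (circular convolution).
Use y[k] = Σ_j s[j]·t[(k-j) mod 4]. y[0] = 1×3 + 4×2 + 4×4 + 2×1 = 29; y[1] = 1×1 + 4×3 + 4×2 + 2×4 = 29; y[2] = 1×4 + 4×1 + 4×3 + 2×2 = 24; y[3] = 1×2 + 4×4 + 4×1 + 2×3 = 28. Result: [29, 29, 24, 28]

[29, 29, 24, 28]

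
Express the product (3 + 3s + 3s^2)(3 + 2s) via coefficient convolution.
Ascending coefficients: a = [3, 3, 3], b = [3, 2]. c[0] = 3×3 = 9; c[1] = 3×2 + 3×3 = 15; c[2] = 3×2 + 3×3 = 15; c[3] = 3×2 = 6. Result coefficients: [9, 15, 15, 6] → 9 + 15s + 15s^2 + 6s^3

9 + 15s + 15s^2 + 6s^3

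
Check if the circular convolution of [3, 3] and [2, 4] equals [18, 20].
Recompute circular convolution of [3, 3] and [2, 4]: y[0] = 3×2 + 3×4 = 18; y[1] = 3×4 + 3×2 = 18 → [18, 18]. Compare to given [18, 20]: they differ at index 1: given 20, correct 18, so answer: No

No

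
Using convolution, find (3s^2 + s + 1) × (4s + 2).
Ascending coefficients: a = [1, 1, 3], b = [2, 4]. c[0] = 1×2 = 2; c[1] = 1×4 + 1×2 = 6; c[2] = 1×4 + 3×2 = 10; c[3] = 3×4 = 12. Result coefficients: [2, 6, 10, 12] → 12s^3 + 10s^2 + 6s + 2

12s^3 + 10s^2 + 6s + 2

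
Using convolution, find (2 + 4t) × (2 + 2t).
Ascending coefficients: a = [2, 4], b = [2, 2]. c[0] = 2×2 = 4; c[1] = 2×2 + 4×2 = 12; c[2] = 4×2 = 8. Result coefficients: [4, 12, 8] → 4 + 12t + 8t^2

4 + 12t + 8t^2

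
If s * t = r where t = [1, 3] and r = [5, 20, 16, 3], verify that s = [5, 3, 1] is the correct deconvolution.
Forward-compute [5, 3, 1] * [1, 3]: r[0] = 5×1 = 5; r[1] = 5×3 + 3×1 = 18; r[2] = 3×3 + 1×1 = 10; r[3] = 1×3 = 3 → [5, 18, 10, 3]. Does not match given r = [5, 20, 16, 3].

Not verified. [5, 3, 1] * [1, 3] = [5, 18, 10, 3], which differs from [5, 20, 16, 3] at index 1.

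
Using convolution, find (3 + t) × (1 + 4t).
Ascending coefficients: a = [3, 1], b = [1, 4]. c[0] = 3×1 = 3; c[1] = 3×4 + 1×1 = 13; c[2] = 1×4 = 4. Result coefficients: [3, 13, 4] → 3 + 13t + 4t^2

3 + 13t + 4t^2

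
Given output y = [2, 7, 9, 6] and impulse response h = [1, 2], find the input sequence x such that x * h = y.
Deconvolve y=[2, 7, 9, 6] by h=[1, 2]. Since h[0]=1, solve forward: x[0] = y[0] / 1 = 2; x[1] = (y[1] - 2×2) / 1 = 3; x[2] = (y[2] - 3×2) / 1 = 3. So x = [2, 3, 3]. Check by forward convolution: y[0] = 2×1 = 2; y[1] = 2×2 + 3×1 = 7; y[2] = 3×2 + 3×1 = 9; y[3] = 3×2 = 6

[2, 3, 3]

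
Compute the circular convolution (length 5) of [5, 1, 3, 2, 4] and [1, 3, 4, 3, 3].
Use y[k] = Σ_j x[j]·h[(k-j) mod 5]. y[0] = 5×1 + 1×3 + 3×3 + 2×4 + 4×3 = 37; y[1] = 5×3 + 1×1 + 3×3 + 2×3 + 4×4 = 47; y[2] = 5×4 + 1×3 + 3×1 + 2×3 + 4×3 = 44; y[3] = 5×3 + 1×4 + 3×3 + 2×1 + 4×3 = 42; y[4] = 5×3 + 1×3 + 3×4 + 2×3 + 4×1 = 40. Result: [37, 47, 44, 42, 40]

[37, 47, 44, 42, 40]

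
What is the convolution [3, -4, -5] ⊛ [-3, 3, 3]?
y[0] = 3×-3 = -9; y[1] = 3×3 + -4×-3 = 21; y[2] = 3×3 + -4×3 + -5×-3 = 12; y[3] = -4×3 + -5×3 = -27; y[4] = -5×3 = -15

[-9, 21, 12, -27, -15]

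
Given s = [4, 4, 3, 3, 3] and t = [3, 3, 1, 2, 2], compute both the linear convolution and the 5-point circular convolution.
Linear: y_lin[0] = 4×3 = 12; y_lin[1] = 4×3 + 4×3 = 24; y_lin[2] = 4×1 + 4×3 + 3×3 = 25; y_lin[3] = 4×2 + 4×1 + 3×3 + 3×3 = 30; y_lin[4] = 4×2 + 4×2 + 3×1 + 3×3 + 3×3 = 37; y_lin[5] = 4×2 + 3×2 + 3×1 + 3×3 = 26; y_lin[6] = 3×2 + 3×2 + 3×1 = 15; y_lin[7] = 3×2 + 3×2 = 12; y_lin[8] = 3×2 = 6 → [12, 24, 25, 30, 37, 26, 15, 12, 6]. Circular (length 5): y[0] = 4×3 + 4×2 + 3×2 + 3×1 + 3×3 = 38; y[1] = 4×3 + 4×3 + 3×2 + 3×2 + 3×1 = 39; y[2] = 4×1 + 4×3 + 3×3 + 3×2 + 3×2 = 37; y[3] = 4×2 + 4×1 + 3×3 + 3×3 + 3×2 = 36; y[4] = 4×2 + 4×2 + 3×1 + 3×3 + 3×3 = 37 → [38, 39, 37, 36, 37]

Linear: [12, 24, 25, 30, 37, 26, 15, 12, 6], Circular: [38, 39, 37, 36, 37]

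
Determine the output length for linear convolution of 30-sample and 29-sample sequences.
Linear/full convolution length: m + n - 1 = 30 + 29 - 1 = 58

58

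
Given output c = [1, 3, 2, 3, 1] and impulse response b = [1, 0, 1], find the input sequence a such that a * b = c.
Deconvolve c=[1, 3, 2, 3, 1] by b=[1, 0, 1]. Since b[0]=1, solve forward: a[0] = c[0] / 1 = 1; a[1] = (c[1] - 1×0) / 1 = 3; a[2] = (c[2] - 3×0 - 1×1) / 1 = 1. So a = [1, 3, 1]. Check by forward convolution: c[0] = 1×1 = 1; c[1] = 1×0 + 3×1 = 3; c[2] = 1×1 + 3×0 + 1×1 = 2; c[3] = 3×1 + 1×0 = 3; c[4] = 1×1 = 1

[1, 3, 1]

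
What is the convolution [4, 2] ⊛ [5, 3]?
y[0] = 4×5 = 20; y[1] = 4×3 + 2×5 = 22; y[2] = 2×3 = 6

[20, 22, 6]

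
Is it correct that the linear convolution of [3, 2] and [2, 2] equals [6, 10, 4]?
Recompute linear convolution of [3, 2] and [2, 2]: y[0] = 3×2 = 6; y[1] = 3×2 + 2×2 = 10; y[2] = 2×2 = 4 → [6, 10, 4]. Given [6, 10, 4] matches, so answer: Yes

Yes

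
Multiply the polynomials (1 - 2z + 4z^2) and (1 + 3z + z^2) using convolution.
Ascending coefficients: a = [1, -2, 4], b = [1, 3, 1]. c[0] = 1×1 = 1; c[1] = 1×3 + -2×1 = 1; c[2] = 1×1 + -2×3 + 4×1 = -1; c[3] = -2×1 + 4×3 = 10; c[4] = 4×1 = 4. Result coefficients: [1, 1, -1, 10, 4] → 1 + z - z^2 + 10z^3 + 4z^4

1 + z - z^2 + 10z^3 + 4z^4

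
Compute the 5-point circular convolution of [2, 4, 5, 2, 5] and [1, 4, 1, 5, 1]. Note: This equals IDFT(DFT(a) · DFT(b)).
Either evaluate y[k] = Σ_j a[j]·b[(k-j) mod 5] directly, or use IDFT(DFT(a) · DFT(b)). y[0] = 2×1 + 4×1 + 5×5 + 2×1 + 5×4 = 53; y[1] = 2×4 + 4×1 + 5×1 + 2×5 + 5×1 = 32; y[2] = 2×1 + 4×4 + 5×1 + 2×1 + 5×5 = 50; y[3] = 2×5 + 4×1 + 5×4 + 2×1 + 5×1 = 41; y[4] = 2×1 + 4×5 + 5×1 + 2×4 + 5×1 = 40. Result: [53, 32, 50, 41, 40]

[53, 32, 50, 41, 40]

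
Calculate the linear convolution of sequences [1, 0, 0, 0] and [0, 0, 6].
y[0] = 1×0 = 0; y[1] = 1×0 + 0×0 = 0; y[2] = 1×6 + 0×0 + 0×0 = 6; y[3] = 0×6 + 0×0 + 0×0 = 0; y[4] = 0×6 + 0×0 = 0; y[5] = 0×6 = 0

[0, 0, 6, 0, 0, 0]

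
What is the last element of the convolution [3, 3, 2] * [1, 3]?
Use y[k] = Σ_i a[i]·b[k-i] at k=3. y[3] = 2×3 = 6

6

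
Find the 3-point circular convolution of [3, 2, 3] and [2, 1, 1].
Use y[k] = Σ_j u[j]·v[(k-j) mod 3]. y[0] = 3×2 + 2×1 + 3×1 = 11; y[1] = 3×1 + 2×2 + 3×1 = 10; y[2] = 3×1 + 2×1 + 3×2 = 11. Result: [11, 10, 11]

[11, 10, 11]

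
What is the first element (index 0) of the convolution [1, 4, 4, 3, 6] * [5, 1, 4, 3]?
Use y[k] = Σ_i a[i]·b[k-i] at k=0. y[0] = 1×5 = 5

5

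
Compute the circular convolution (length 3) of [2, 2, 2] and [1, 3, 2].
Use y[k] = Σ_j a[j]·b[(k-j) mod 3]. y[0] = 2×1 + 2×2 + 2×3 = 12; y[1] = 2×3 + 2×1 + 2×2 = 12; y[2] = 2×2 + 2×3 + 2×1 = 12. Result: [12, 12, 12]

[12, 12, 12]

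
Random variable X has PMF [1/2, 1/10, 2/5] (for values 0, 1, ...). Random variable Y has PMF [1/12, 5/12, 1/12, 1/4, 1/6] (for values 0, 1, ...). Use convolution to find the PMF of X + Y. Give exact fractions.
P(X+Y=k) = Σ_i P(X=i)·P(Y=k-i) — a convolution of [1/2, 1/10, 2/5] and [1/12, 5/12, 1/12, 1/4, 1/6]. P(X+Y=0) = (1/2)×(1/12) = 1/24; P(X+Y=1) = (1/2)×(5/12) + (1/10)×(1/12) = 5/24 + 1/120 = 13/60; P(X+Y=2) = (1/2)×(1/12) + (1/10)×(5/12) + (2/5)×(1/12) = 1/24 + 1/24 + 1/30 = 7/60; P(X+Y=3) = (1/2)×(1/4) + (1/10)×(1/12) + (2/5)×(5/12) = 1/8 + 1/120 + 1/6 = 3/10; P(X+Y=4) = (1/2)×(1/6) + (1/10)×(1/4) + (2/5)×(1/12) = 1/12 + 1/40 + 1/30 = 17/120; P(X+Y=5) = (1/10)×(1/6) + (2/5)×(1/4) = 1/60 + 1/10 = 7/60; P(X+Y=6) = (2/5)×(1/6) = 1/15. PMF: [1/24, 13/60, 7/60, 3/10, 17/120, 7/60, 1/15] (sums to 1 ✓)

[1/24, 13/60, 7/60, 3/10, 17/120, 7/60, 1/15]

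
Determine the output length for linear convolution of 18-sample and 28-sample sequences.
Linear/full convolution length: m + n - 1 = 18 + 28 - 1 = 45

45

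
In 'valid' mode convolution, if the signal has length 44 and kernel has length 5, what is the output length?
'Valid' mode counts only positions where the kernel fully overlaps the signal: m - n + 1 = 44 - 5 + 1 = 40

40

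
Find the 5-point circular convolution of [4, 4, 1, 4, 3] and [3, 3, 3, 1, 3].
Use y[k] = Σ_j a[j]·b[(k-j) mod 5]. y[0] = 4×3 + 4×3 + 1×1 + 4×3 + 3×3 = 46; y[1] = 4×3 + 4×3 + 1×3 + 4×1 + 3×3 = 40; y[2] = 4×3 + 4×3 + 1×3 + 4×3 + 3×1 = 42; y[3] = 4×1 + 4×3 + 1×3 + 4×3 + 3×3 = 40; y[4] = 4×3 + 4×1 + 1×3 + 4×3 + 3×3 = 40. Result: [46, 40, 42, 40, 40]

[46, 40, 42, 40, 40]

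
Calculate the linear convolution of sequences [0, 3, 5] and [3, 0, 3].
y[0] = 0×3 = 0; y[1] = 0×0 + 3×3 = 9; y[2] = 0×3 + 3×0 + 5×3 = 15; y[3] = 3×3 + 5×0 = 9; y[4] = 5×3 = 15

[0, 9, 15, 9, 15]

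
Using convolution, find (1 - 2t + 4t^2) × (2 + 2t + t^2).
Ascending coefficients: a = [1, -2, 4], b = [2, 2, 1]. c[0] = 1×2 = 2; c[1] = 1×2 + -2×2 = -2; c[2] = 1×1 + -2×2 + 4×2 = 5; c[3] = -2×1 + 4×2 = 6; c[4] = 4×1 = 4. Result coefficients: [2, -2, 5, 6, 4] → 2 - 2t + 5t^2 + 6t^3 + 4t^4

2 - 2t + 5t^2 + 6t^3 + 4t^4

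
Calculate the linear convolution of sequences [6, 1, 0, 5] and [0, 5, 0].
y[0] = 6×0 = 0; y[1] = 6×5 + 1×0 = 30; y[2] = 6×0 + 1×5 + 0×0 = 5; y[3] = 1×0 + 0×5 + 5×0 = 0; y[4] = 0×0 + 5×5 = 25; y[5] = 5×0 = 0

[0, 30, 5, 0, 25, 0]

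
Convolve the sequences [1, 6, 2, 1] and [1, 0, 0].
y[0] = 1×1 = 1; y[1] = 1×0 + 6×1 = 6; y[2] = 1×0 + 6×0 + 2×1 = 2; y[3] = 6×0 + 2×0 + 1×1 = 1; y[4] = 2×0 + 1×0 = 0; y[5] = 1×0 = 0

[1, 6, 2, 1, 0, 0]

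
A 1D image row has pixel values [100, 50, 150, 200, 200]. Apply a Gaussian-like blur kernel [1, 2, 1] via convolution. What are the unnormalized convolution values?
Convolve image row [100, 50, 150, 200, 200] with kernel [1, 2, 1]: y[0] = 100×1 = 100; y[1] = 100×2 + 50×1 = 250; y[2] = 100×1 + 50×2 + 150×1 = 350; y[3] = 50×1 + 150×2 + 200×1 = 550; y[4] = 150×1 + 200×2 + 200×1 = 750; y[5] = 200×1 + 200×2 = 600; y[6] = 200×1 = 200 → [100, 250, 350, 550, 750, 600, 200]. Normalization factor = sum(kernel) = 4.

[100, 250, 350, 550, 750, 600, 200]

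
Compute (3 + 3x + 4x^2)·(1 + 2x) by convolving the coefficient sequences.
Ascending coefficients: a = [3, 3, 4], b = [1, 2]. c[0] = 3×1 = 3; c[1] = 3×2 + 3×1 = 9; c[2] = 3×2 + 4×1 = 10; c[3] = 4×2 = 8. Result coefficients: [3, 9, 10, 8] → 3 + 9x + 10x^2 + 8x^3

3 + 9x + 10x^2 + 8x^3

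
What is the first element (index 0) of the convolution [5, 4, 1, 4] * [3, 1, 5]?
Use y[k] = Σ_i a[i]·b[k-i] at k=0. y[0] = 5×3 = 15

15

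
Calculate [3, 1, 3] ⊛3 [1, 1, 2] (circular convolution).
Use y[k] = Σ_j f[j]·g[(k-j) mod 3]. y[0] = 3×1 + 1×2 + 3×1 = 8; y[1] = 3×1 + 1×1 + 3×2 = 10; y[2] = 3×2 + 1×1 + 3×1 = 10. Result: [8, 10, 10]

[8, 10, 10]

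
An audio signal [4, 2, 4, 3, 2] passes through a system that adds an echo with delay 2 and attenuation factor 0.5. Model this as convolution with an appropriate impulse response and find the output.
Direct-path + delayed-attenuated-path model → impulse response h = [1, 0, 0.5] (1 at lag 0, 0.5 at lag 2). Output y[n] = x[n] + 0.5·x[n - 2] (with x[n] = 0 outside 0..4): y[0] = 4 + 0.5×0 = 4; y[1] = 2 + 0.5×0 = 2; y[2] = 4 + 0.5×4 = 6.0; y[3] = 3 + 0.5×2 = 4.0; y[4] = 2 + 0.5×4 = 4.0; y[5] = 0 + 0.5×3 = 1.5; y[6] = 0 + 0.5×2 = 1.0. So y = [4, 2, 6.0, 4.0, 4.0, 1.5, 1.0]

[4, 2, 6.0, 4.0, 4.0, 1.5, 1.0]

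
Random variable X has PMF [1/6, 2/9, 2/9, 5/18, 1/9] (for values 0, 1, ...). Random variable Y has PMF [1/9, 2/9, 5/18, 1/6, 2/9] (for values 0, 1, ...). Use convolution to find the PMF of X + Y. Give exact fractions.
P(X+Y=k) = Σ_i P(X=i)·P(Y=k-i) — a convolution of [1/6, 2/9, 2/9, 5/18, 1/9] and [1/9, 2/9, 5/18, 1/6, 2/9]. P(X+Y=0) = (1/6)×(1/9) = 1/54; P(X+Y=1) = (1/6)×(2/9) + (2/9)×(1/9) = 1/27 + 2/81 = 5/81; P(X+Y=2) = (1/6)×(5/18) + (2/9)×(2/9) + (2/9)×(1/9) = 5/108 + 4/81 + 2/81 = 13/108; P(X+Y=3) = (1/6)×(1/6) + (2/9)×(5/18) + (2/9)×(2/9) + (5/18)×(1/9) = 1/36 + 5/81 + 4/81 + 5/162 = 55/324; P(X+Y=4) = (1/6)×(2/9) + (2/9)×(1/6) + (2/9)×(5/18) + (5/18)×(2/9) + (1/9)×(1/9) = 1/27 + 1/27 + 5/81 + 5/81 + 1/81 = 17/81; P(X+Y=5) = (2/9)×(2/9) + (2/9)×(1/6) + (5/18)×(5/18) + (1/9)×(2/9) = 4/81 + 1/27 + 25/324 + 2/81 = 61/324; P(X+Y=6) = (2/9)×(2/9) + (5/18)×(1/6) + (1/9)×(5/18) = 4/81 + 5/108 + 5/162 = 41/324; P(X+Y=7) = (5/18)×(2/9) + (1/9)×(1/6) = 5/81 + 1/54 = 13/162; P(X+Y=8) = (1/9)×(2/9) = 2/81. PMF: [1/54, 5/81, 13/108, 55/324, 17/81, 61/324, 41/324, 13/162, 2/81] (sums to 1 ✓)

[1/54, 5/81, 13/108, 55/324, 17/81, 61/324, 41/324, 13/162, 2/81]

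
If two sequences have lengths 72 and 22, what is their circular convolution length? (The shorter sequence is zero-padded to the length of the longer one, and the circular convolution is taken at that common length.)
Circular convolution (zero-padding the shorter input) has length max(m, n) = max(72, 22) = 72

72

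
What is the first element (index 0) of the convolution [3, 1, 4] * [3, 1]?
Use y[k] = Σ_i a[i]·b[k-i] at k=0. y[0] = 3×3 = 9

9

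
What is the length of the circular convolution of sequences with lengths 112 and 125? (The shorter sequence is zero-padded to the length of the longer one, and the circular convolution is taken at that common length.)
Circular convolution (zero-padding the shorter input) has length max(m, n) = max(112, 125) = 125

125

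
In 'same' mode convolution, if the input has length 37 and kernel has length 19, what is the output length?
'Same' mode returns an output with the same length as the input: 37

37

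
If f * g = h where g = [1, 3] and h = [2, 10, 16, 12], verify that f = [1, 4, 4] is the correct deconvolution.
Forward-compute [1, 4, 4] * [1, 3]: h[0] = 1×1 = 1; h[1] = 1×3 + 4×1 = 7; h[2] = 4×3 + 4×1 = 16; h[3] = 4×3 = 12 → [1, 7, 16, 12]. Does not match given h = [2, 10, 16, 12].

Not verified. [1, 4, 4] * [1, 3] = [1, 7, 16, 12], which differs from [2, 10, 16, 12] at index 0.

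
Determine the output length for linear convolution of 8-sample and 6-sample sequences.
Linear/full convolution length: m + n - 1 = 8 + 6 - 1 = 13

13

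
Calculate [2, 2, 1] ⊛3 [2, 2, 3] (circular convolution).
Use y[k] = Σ_j a[j]·b[(k-j) mod 3]. y[0] = 2×2 + 2×3 + 1×2 = 12; y[1] = 2×2 + 2×2 + 1×3 = 11; y[2] = 2×3 + 2×2 + 1×2 = 12. Result: [12, 11, 12]

[12, 11, 12]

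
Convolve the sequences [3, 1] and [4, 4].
y[0] = 3×4 = 12; y[1] = 3×4 + 1×4 = 16; y[2] = 1×4 = 4

[12, 16, 4]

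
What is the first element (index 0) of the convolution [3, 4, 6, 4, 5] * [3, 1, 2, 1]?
Use y[k] = Σ_i a[i]·b[k-i] at k=0. y[0] = 3×3 = 9

9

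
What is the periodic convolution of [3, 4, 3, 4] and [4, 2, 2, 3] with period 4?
Use y[k] = Σ_j u[j]·v[(k-j) mod 4]. y[0] = 3×4 + 4×3 + 3×2 + 4×2 = 38; y[1] = 3×2 + 4×4 + 3×3 + 4×2 = 39; y[2] = 3×2 + 4×2 + 3×4 + 4×3 = 38; y[3] = 3×3 + 4×2 + 3×2 + 4×4 = 39. Result: [38, 39, 38, 39]

[38, 39, 38, 39]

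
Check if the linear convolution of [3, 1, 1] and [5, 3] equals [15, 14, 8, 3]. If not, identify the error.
Recompute linear convolution of [3, 1, 1] and [5, 3]: y[0] = 3×5 = 15; y[1] = 3×3 + 1×5 = 14; y[2] = 1×3 + 1×5 = 8; y[3] = 1×3 = 3 → [15, 14, 8, 3]. Given [15, 14, 8, 3] matches, so answer: Yes

Yes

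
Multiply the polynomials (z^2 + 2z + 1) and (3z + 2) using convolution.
Ascending coefficients: a = [1, 2, 1], b = [2, 3]. c[0] = 1×2 = 2; c[1] = 1×3 + 2×2 = 7; c[2] = 2×3 + 1×2 = 8; c[3] = 1×3 = 3. Result coefficients: [2, 7, 8, 3] → 3z^3 + 8z^2 + 7z + 2

3z^3 + 8z^2 + 7z + 2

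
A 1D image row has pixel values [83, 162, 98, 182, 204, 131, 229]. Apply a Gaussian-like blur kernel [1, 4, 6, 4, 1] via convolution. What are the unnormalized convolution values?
Convolve image row [83, 162, 98, 182, 204, 131, 229] with kernel [1, 4, 6, 4, 1]: y[0] = 83×1 = 83; y[1] = 83×4 + 162×1 = 494; y[2] = 83×6 + 162×4 + 98×1 = 1244; y[3] = 83×4 + 162×6 + 98×4 + 182×1 = 1878; y[4] = 83×1 + 162×4 + 98×6 + 182×4 + 204×1 = 2251; y[5] = 162×1 + 98×4 + 182×6 + 204×4 + 131×1 = 2593; y[6] = 98×1 + 182×4 + 204×6 + 131×4 + 229×1 = 2803; y[7] = 182×1 + 204×4 + 131×6 + 229×4 = 2700; y[8] = 204×1 + 131×4 + 229×6 = 2102; y[9] = 131×1 + 229×4 = 1047; y[10] = 229×1 = 229 → [83, 494, 1244, 1878, 2251, 2593, 2803, 2700, 2102, 1047, 229]. Normalization factor = sum(kernel) = 16.

[83, 494, 1244, 1878, 2251, 2593, 2803, 2700, 2102, 1047, 229]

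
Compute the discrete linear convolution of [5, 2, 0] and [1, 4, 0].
y[0] = 5×1 = 5; y[1] = 5×4 + 2×1 = 22; y[2] = 5×0 + 2×4 + 0×1 = 8; y[3] = 2×0 + 0×4 = 0; y[4] = 0×0 = 0

[5, 22, 8, 0, 0]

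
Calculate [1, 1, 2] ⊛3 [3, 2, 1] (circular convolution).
Use y[k] = Σ_j u[j]·v[(k-j) mod 3]. y[0] = 1×3 + 1×1 + 2×2 = 8; y[1] = 1×2 + 1×3 + 2×1 = 7; y[2] = 1×1 + 1×2 + 2×3 = 9. Result: [8, 7, 9]

[8, 7, 9]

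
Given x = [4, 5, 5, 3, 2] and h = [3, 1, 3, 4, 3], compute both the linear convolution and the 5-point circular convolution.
Linear: y_lin[0] = 4×3 = 12; y_lin[1] = 4×1 + 5×3 = 19; y_lin[2] = 4×3 + 5×1 + 5×3 = 32; y_lin[3] = 4×4 + 5×3 + 5×1 + 3×3 = 45; y_lin[4] = 4×3 + 5×4 + 5×3 + 3×1 + 2×3 = 56; y_lin[5] = 5×3 + 5×4 + 3×3 + 2×1 = 46; y_lin[6] = 5×3 + 3×4 + 2×3 = 33; y_lin[7] = 3×3 + 2×4 = 17; y_lin[8] = 2×3 = 6 → [12, 19, 32, 45, 56, 46, 33, 17, 6]. Circular (length 5): y[0] = 4×3 + 5×3 + 5×4 + 3×3 + 2×1 = 58; y[1] = 4×1 + 5×3 + 5×3 + 3×4 + 2×3 = 52; y[2] = 4×3 + 5×1 + 5×3 + 3×3 + 2×4 = 49; y[3] = 4×4 + 5×3 + 5×1 + 3×3 + 2×3 = 51; y[4] = 4×3 + 5×4 + 5×3 + 3×1 + 2×3 = 56 → [58, 52, 49, 51, 56]

Linear: [12, 19, 32, 45, 56, 46, 33, 17, 6], Circular: [58, 52, 49, 51, 56]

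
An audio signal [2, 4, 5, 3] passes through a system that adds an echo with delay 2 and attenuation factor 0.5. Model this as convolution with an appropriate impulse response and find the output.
Direct-path + delayed-attenuated-path model → impulse response h = [1, 0, 0.5] (1 at lag 0, 0.5 at lag 2). Output y[n] = x[n] + 0.5·x[n - 2] (with x[n] = 0 outside 0..3): y[0] = 2 + 0.5×0 = 2; y[1] = 4 + 0.5×0 = 4; y[2] = 5 + 0.5×2 = 6.0; y[3] = 3 + 0.5×4 = 5.0; y[4] = 0 + 0.5×5 = 2.5; y[5] = 0 + 0.5×3 = 1.5. So y = [2, 4, 6.0, 5.0, 2.5, 1.5]

[2, 4, 6.0, 5.0, 2.5, 1.5]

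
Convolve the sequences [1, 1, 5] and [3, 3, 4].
y[0] = 1×3 = 3; y[1] = 1×3 + 1×3 = 6; y[2] = 1×4 + 1×3 + 5×3 = 22; y[3] = 1×4 + 5×3 = 19; y[4] = 5×4 = 20

[3, 6, 22, 19, 20]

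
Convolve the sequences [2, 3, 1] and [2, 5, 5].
y[0] = 2×2 = 4; y[1] = 2×5 + 3×2 = 16; y[2] = 2×5 + 3×5 + 1×2 = 27; y[3] = 3×5 + 1×5 = 20; y[4] = 1×5 = 5

[4, 16, 27, 20, 5]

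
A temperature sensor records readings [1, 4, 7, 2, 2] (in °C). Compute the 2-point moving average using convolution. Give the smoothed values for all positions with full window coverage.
2-point moving average kernel = [1, 1]. Apply in 'valid' mode (full window coverage): avg[0] = (1 + 4) / 2 = 2.5; avg[1] = (4 + 7) / 2 = 5.5; avg[2] = (7 + 2) / 2 = 4.5; avg[3] = (2 + 2) / 2 = 2.0. Smoothed values: [2.5, 5.5, 4.5, 2.0]

[2.5, 5.5, 4.5, 2.0]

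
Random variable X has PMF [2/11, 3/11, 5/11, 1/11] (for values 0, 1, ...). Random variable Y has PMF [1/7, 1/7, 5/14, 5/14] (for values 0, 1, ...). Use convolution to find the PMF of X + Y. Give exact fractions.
P(X+Y=k) = Σ_i P(X=i)·P(Y=k-i) — a convolution of [2/11, 3/11, 5/11, 1/11] and [1/7, 1/7, 5/14, 5/14]. P(X+Y=0) = (2/11)×(1/7) = 2/77; P(X+Y=1) = (2/11)×(1/7) + (3/11)×(1/7) = 2/77 + 3/77 = 5/77; P(X+Y=2) = (2/11)×(5/14) + (3/11)×(1/7) + (5/11)×(1/7) = 5/77 + 3/77 + 5/77 = 13/77; P(X+Y=3) = (2/11)×(5/14) + (3/11)×(5/14) + (5/11)×(1/7) + (1/11)×(1/7) = 5/77 + 15/154 + 5/77 + 1/77 = 37/154; P(X+Y=4) = (3/11)×(5/14) + (5/11)×(5/14) + (1/11)×(1/7) = 15/154 + 25/154 + 1/77 = 3/11; P(X+Y=5) = (5/11)×(5/14) + (1/11)×(5/14) = 25/154 + 5/154 = 15/77; P(X+Y=6) = (1/11)×(5/14) = 5/154. PMF: [2/77, 5/77, 13/77, 37/154, 3/11, 15/77, 5/154] (sums to 1 ✓)

[2/77, 5/77, 13/77, 37/154, 3/11, 15/77, 5/154]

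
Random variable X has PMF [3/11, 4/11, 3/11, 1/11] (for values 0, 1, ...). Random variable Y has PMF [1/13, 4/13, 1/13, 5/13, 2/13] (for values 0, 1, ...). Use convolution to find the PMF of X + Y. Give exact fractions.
P(X+Y=k) = Σ_i P(X=i)·P(Y=k-i) — a convolution of [3/11, 4/11, 3/11, 1/11] and [1/13, 4/13, 1/13, 5/13, 2/13]. P(X+Y=0) = (3/11)×(1/13) = 3/143; P(X+Y=1) = (3/11)×(4/13) + (4/11)×(1/13) = 12/143 + 4/143 = 16/143; P(X+Y=2) = (3/11)×(1/13) + (4/11)×(4/13) + (3/11)×(1/13) = 3/143 + 16/143 + 3/143 = 2/13; P(X+Y=3) = (3/11)×(5/13) + (4/11)×(1/13) + (3/11)×(4/13) + (1/11)×(1/13) = 15/143 + 4/143 + 12/143 + 1/143 = 32/143; P(X+Y=4) = (3/11)×(2/13) + (4/11)×(5/13) + (3/11)×(1/13) + (1/11)×(4/13) = 6/143 + 20/143 + 3/143 + 4/143 = 3/13; P(X+Y=5) = (4/11)×(2/13) + (3/11)×(5/13) + (1/11)×(1/13) = 8/143 + 15/143 + 1/143 = 24/143; P(X+Y=6) = (3/11)×(2/13) + (1/11)×(5/13) = 6/143 + 5/143 = 1/13; P(X+Y=7) = (1/11)×(2/13) = 2/143. PMF: [3/143, 16/143, 2/13, 32/143, 3/13, 24/143, 1/13, 2/143] (sums to 1 ✓)

[3/143, 16/143, 2/13, 32/143, 3/13, 24/143, 1/13, 2/143]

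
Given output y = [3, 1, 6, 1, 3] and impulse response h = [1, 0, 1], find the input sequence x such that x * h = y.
Deconvolve y=[3, 1, 6, 1, 3] by h=[1, 0, 1]. Since h[0]=1, solve forward: x[0] = y[0] / 1 = 3; x[1] = (y[1] - 3×0) / 1 = 1; x[2] = (y[2] - 1×0 - 3×1) / 1 = 3. So x = [3, 1, 3]. Check by forward convolution: y[0] = 3×1 = 3; y[1] = 3×0 + 1×1 = 1; y[2] = 3×1 + 1×0 + 3×1 = 6; y[3] = 1×1 + 3×0 = 1; y[4] = 3×1 = 3

[3, 1, 3]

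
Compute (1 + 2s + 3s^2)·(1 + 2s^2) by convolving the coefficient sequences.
Ascending coefficients: a = [1, 2, 3], b = [1, 0, 2]. c[0] = 1×1 = 1; c[1] = 1×0 + 2×1 = 2; c[2] = 1×2 + 2×0 + 3×1 = 5; c[3] = 2×2 + 3×0 = 4; c[4] = 3×2 = 6. Result coefficients: [1, 2, 5, 4, 6] → 1 + 2s + 5s^2 + 4s^3 + 6s^4

1 + 2s + 5s^2 + 4s^3 + 6s^4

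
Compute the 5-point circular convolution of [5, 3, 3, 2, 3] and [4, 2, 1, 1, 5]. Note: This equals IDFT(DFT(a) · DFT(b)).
Either evaluate y[k] = Σ_j a[j]·b[(k-j) mod 5] directly, or use IDFT(DFT(a) · DFT(b)). y[0] = 5×4 + 3×5 + 3×1 + 2×1 + 3×2 = 46; y[1] = 5×2 + 3×4 + 3×5 + 2×1 + 3×1 = 42; y[2] = 5×1 + 3×2 + 3×4 + 2×5 + 3×1 = 36; y[3] = 5×1 + 3×1 + 3×2 + 2×4 + 3×5 = 37; y[4] = 5×5 + 3×1 + 3×1 + 2×2 + 3×4 = 47. Result: [46, 42, 36, 37, 47]

[46, 42, 36, 37, 47]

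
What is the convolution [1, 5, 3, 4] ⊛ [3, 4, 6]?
y[0] = 1×3 = 3; y[1] = 1×4 + 5×3 = 19; y[2] = 1×6 + 5×4 + 3×3 = 35; y[3] = 5×6 + 3×4 + 4×3 = 54; y[4] = 3×6 + 4×4 = 34; y[5] = 4×6 = 24

[3, 19, 35, 54, 34, 24]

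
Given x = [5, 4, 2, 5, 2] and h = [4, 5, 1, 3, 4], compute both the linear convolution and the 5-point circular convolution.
Linear: y_lin[0] = 5×4 = 20; y_lin[1] = 5×5 + 4×4 = 41; y_lin[2] = 5×1 + 4×5 + 2×4 = 33; y_lin[3] = 5×3 + 4×1 + 2×5 + 5×4 = 49; y_lin[4] = 5×4 + 4×3 + 2×1 + 5×5 + 2×4 = 67; y_lin[5] = 4×4 + 2×3 + 5×1 + 2×5 = 37; y_lin[6] = 2×4 + 5×3 + 2×1 = 25; y_lin[7] = 5×4 + 2×3 = 26; y_lin[8] = 2×4 = 8 → [20, 41, 33, 49, 67, 37, 25, 26, 8]. Circular (length 5): y[0] = 5×4 + 4×4 + 2×3 + 5×1 + 2×5 = 57; y[1] = 5×5 + 4×4 + 2×4 + 5×3 + 2×1 = 66; y[2] = 5×1 + 4×5 + 2×4 + 5×4 + 2×3 = 59; y[3] = 5×3 + 4×1 + 2×5 + 5×4 + 2×4 = 57; y[4] = 5×4 + 4×3 + 2×1 + 5×5 + 2×4 = 67 → [57, 66, 59, 57, 67]

Linear: [20, 41, 33, 49, 67, 37, 25, 26, 8], Circular: [57, 66, 59, 57, 67]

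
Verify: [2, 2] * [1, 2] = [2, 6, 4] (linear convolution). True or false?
Recompute linear convolution of [2, 2] and [1, 2]: y[0] = 2×1 = 2; y[1] = 2×2 + 2×1 = 6; y[2] = 2×2 = 4 → [2, 6, 4]. Given [2, 6, 4] matches, so answer: Yes

Yes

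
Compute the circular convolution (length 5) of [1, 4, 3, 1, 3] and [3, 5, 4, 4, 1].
Use y[k] = Σ_j s[j]·t[(k-j) mod 5]. y[0] = 1×3 + 4×1 + 3×4 + 1×4 + 3×5 = 38; y[1] = 1×5 + 4×3 + 3×1 + 1×4 + 3×4 = 36; y[2] = 1×4 + 4×5 + 3×3 + 1×1 + 3×4 = 46; y[3] = 1×4 + 4×4 + 3×5 + 1×3 + 3×1 = 41; y[4] = 1×1 + 4×4 + 3×4 + 1×5 + 3×3 = 43. Result: [38, 36, 46, 41, 43]

[38, 36, 46, 41, 43]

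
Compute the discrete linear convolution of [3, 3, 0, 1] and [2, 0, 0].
y[0] = 3×2 = 6; y[1] = 3×0 + 3×2 = 6; y[2] = 3×0 + 3×0 + 0×2 = 0; y[3] = 3×0 + 0×0 + 1×2 = 2; y[4] = 0×0 + 1×0 = 0; y[5] = 1×0 = 0

[6, 6, 0, 2, 0, 0]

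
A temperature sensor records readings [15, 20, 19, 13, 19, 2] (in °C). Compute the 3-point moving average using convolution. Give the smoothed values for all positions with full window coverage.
3-point moving average kernel = [1, 1, 1]. Apply in 'valid' mode (full window coverage): avg[0] = (15 + 20 + 19) / 3 = 18.0; avg[1] = (20 + 19 + 13) / 3 = 17.33; avg[2] = (19 + 13 + 19) / 3 = 17.0; avg[3] = (13 + 19 + 2) / 3 = 11.33. Smoothed values: [18.0, 17.33, 17.0, 11.33]

[18.0, 17.33, 17.0, 11.33]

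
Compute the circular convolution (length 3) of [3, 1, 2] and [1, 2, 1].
Use y[k] = Σ_j s[j]·t[(k-j) mod 3]. y[0] = 3×1 + 1×1 + 2×2 = 8; y[1] = 3×2 + 1×1 + 2×1 = 9; y[2] = 3×1 + 1×2 + 2×1 = 7. Result: [8, 9, 7]

[8, 9, 7]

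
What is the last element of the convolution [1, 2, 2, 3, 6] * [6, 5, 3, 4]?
Use y[k] = Σ_i a[i]·b[k-i] at k=7. y[7] = 6×4 = 24

24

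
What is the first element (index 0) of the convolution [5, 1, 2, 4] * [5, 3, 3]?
Use y[k] = Σ_i a[i]·b[k-i] at k=0. y[0] = 5×5 = 25

25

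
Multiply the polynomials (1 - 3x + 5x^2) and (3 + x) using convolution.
Ascending coefficients: a = [1, -3, 5], b = [3, 1]. c[0] = 1×3 = 3; c[1] = 1×1 + -3×3 = -8; c[2] = -3×1 + 5×3 = 12; c[3] = 5×1 = 5. Result coefficients: [3, -8, 12, 5] → 3 - 8x + 12x^2 + 5x^3

3 - 8x + 12x^2 + 5x^3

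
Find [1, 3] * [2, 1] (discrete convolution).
y[0] = 1×2 = 2; y[1] = 1×1 + 3×2 = 7; y[2] = 3×1 = 3

[2, 7, 3]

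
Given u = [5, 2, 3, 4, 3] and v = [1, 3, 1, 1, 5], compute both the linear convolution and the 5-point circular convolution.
Linear: y_lin[0] = 5×1 = 5; y_lin[1] = 5×3 + 2×1 = 17; y_lin[2] = 5×1 + 2×3 + 3×1 = 14; y_lin[3] = 5×1 + 2×1 + 3×3 + 4×1 = 20; y_lin[4] = 5×5 + 2×1 + 3×1 + 4×3 + 3×1 = 45; y_lin[5] = 2×5 + 3×1 + 4×1 + 3×3 = 26; y_lin[6] = 3×5 + 4×1 + 3×1 = 22; y_lin[7] = 4×5 + 3×1 = 23; y_lin[8] = 3×5 = 15 → [5, 17, 14, 20, 45, 26, 22, 23, 15]. Circular (length 5): y[0] = 5×1 + 2×5 + 3×1 + 4×1 + 3×3 = 31; y[1] = 5×3 + 2×1 + 3×5 + 4×1 + 3×1 = 39; y[2] = 5×1 + 2×3 + 3×1 + 4×5 + 3×1 = 37; y[3] = 5×1 + 2×1 + 3×3 + 4×1 + 3×5 = 35; y[4] = 5×5 + 2×1 + 3×1 + 4×3 + 3×1 = 45 → [31, 39, 37, 35, 45]

Linear: [5, 17, 14, 20, 45, 26, 22, 23, 15], Circular: [31, 39, 37, 35, 45]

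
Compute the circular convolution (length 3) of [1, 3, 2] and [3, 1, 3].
Use y[k] = Σ_j u[j]·v[(k-j) mod 3]. y[0] = 1×3 + 3×3 + 2×1 = 14; y[1] = 1×1 + 3×3 + 2×3 = 16; y[2] = 1×3 + 3×1 + 2×3 = 12. Result: [14, 16, 12]

[14, 16, 12]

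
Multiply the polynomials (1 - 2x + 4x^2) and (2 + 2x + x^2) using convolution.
Ascending coefficients: a = [1, -2, 4], b = [2, 2, 1]. c[0] = 1×2 = 2; c[1] = 1×2 + -2×2 = -2; c[2] = 1×1 + -2×2 + 4×2 = 5; c[3] = -2×1 + 4×2 = 6; c[4] = 4×1 = 4. Result coefficients: [2, -2, 5, 6, 4] → 2 - 2x + 5x^2 + 6x^3 + 4x^4

2 - 2x + 5x^2 + 6x^3 + 4x^4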